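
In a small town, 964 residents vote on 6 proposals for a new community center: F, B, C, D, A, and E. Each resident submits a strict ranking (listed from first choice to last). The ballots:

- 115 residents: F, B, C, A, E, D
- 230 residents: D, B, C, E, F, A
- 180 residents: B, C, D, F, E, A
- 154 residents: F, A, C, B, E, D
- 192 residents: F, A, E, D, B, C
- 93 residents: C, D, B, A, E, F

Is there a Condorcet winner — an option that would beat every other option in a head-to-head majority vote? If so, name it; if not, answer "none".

Checking pairwise contests:
B beats F 503–461.
D beats B 515–449.
B beats C 717–247.
C beats D 542–422.
F beats A 871–93.
F beats E 641–323.
Every option loses at least one head-to-head, so there is no Condorcet winner.

none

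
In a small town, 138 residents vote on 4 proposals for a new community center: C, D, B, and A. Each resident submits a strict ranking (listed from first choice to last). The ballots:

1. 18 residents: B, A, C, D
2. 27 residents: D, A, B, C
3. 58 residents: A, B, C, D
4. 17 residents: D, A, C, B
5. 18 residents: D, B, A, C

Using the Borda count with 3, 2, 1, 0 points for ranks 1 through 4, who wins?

C: 18·1 + 27·0 + 58·1 + 17·1 + 18·0 = 93
D: 18·0 + 27·3 + 58·0 + 17·3 + 18·3 = 186
B: 18·3 + 27·1 + 58·2 + 17·0 + 18·2 = 233
A: 18·2 + 27·2 + 58·3 + 17·2 + 18·1 = 316
A has the highest Borda score (316).

A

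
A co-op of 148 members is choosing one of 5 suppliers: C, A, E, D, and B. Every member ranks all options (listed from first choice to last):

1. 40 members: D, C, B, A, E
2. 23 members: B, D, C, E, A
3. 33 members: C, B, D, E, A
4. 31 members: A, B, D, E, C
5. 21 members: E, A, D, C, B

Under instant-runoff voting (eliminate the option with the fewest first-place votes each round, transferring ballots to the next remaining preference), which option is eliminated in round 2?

Round 1: C 33, A 31, E 21, D 40, B 23. Eliminate E.
Round 2: C 33, A 52, D 40, B 23. Eliminate B.

B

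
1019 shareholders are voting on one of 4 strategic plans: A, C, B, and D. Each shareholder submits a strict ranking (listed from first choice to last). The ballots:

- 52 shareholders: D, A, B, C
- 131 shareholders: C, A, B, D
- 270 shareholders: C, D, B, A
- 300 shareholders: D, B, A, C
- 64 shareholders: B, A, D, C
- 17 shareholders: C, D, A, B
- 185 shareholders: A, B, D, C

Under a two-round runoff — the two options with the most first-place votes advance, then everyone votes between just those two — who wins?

Round 1 first-place votes: A 185, C 418, B 64, D 352.
C and D advance.
Runoff: C is preferred to D by 418 voters; D by 601.
D wins the runoff.

D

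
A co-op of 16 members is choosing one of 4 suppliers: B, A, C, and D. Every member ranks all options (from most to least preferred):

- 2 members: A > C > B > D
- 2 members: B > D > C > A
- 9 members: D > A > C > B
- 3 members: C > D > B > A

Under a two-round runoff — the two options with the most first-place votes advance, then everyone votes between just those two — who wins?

D

Round 1 first-place votes: B 2, A 2, C 3, D 9.
D and C advance.
Runoff: D is preferred to C by 11 voters; C by 5.
D wins the runoff.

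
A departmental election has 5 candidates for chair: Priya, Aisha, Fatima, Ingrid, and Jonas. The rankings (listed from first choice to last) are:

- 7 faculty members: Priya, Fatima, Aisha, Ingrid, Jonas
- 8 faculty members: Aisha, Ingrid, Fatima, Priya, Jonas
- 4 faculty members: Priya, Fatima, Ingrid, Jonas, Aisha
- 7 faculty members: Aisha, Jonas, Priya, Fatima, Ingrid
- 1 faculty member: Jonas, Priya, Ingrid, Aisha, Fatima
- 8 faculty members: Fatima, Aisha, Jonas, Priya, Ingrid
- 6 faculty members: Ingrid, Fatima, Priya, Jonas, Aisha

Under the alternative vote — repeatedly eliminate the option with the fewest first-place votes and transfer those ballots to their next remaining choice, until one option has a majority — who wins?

Fatima

Round 1: Priya 11, Aisha 15, Fatima 8, Ingrid 6, Jonas 1. Eliminate Jonas.
Round 2: Priya 12, Aisha 15, Fatima 8, Ingrid 6. Eliminate Ingrid.
Round 3: Priya 12, Aisha 15, Fatima 14. Eliminate Priya.
Round 4: Aisha 16, Fatima 25. Fatima has a majority.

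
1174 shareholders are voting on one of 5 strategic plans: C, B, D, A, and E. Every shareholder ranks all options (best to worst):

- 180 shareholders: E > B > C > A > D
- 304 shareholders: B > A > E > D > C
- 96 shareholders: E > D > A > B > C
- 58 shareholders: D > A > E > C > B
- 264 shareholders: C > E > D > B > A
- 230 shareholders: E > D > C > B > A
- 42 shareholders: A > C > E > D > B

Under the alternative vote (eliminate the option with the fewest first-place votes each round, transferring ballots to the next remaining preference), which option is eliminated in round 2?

Round 1: C 264, B 304, D 58, A 42, E 506. Eliminate A.
Round 2: C 306, B 304, D 58, E 506. Eliminate D.

D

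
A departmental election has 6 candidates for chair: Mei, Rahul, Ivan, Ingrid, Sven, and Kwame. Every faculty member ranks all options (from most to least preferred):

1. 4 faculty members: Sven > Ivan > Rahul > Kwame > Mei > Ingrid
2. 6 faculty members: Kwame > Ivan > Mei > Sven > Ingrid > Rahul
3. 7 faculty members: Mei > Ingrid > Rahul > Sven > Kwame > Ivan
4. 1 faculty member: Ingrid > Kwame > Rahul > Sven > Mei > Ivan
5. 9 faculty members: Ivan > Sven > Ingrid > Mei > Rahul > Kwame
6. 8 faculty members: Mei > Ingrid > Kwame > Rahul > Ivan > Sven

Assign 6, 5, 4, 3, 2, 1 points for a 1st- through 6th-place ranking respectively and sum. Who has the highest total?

Mei

Mei: 4·2 + 6·4 + 7·6 + 1·2 + 9·3 + 8·6 = 151
Rahul: 4·4 + 6·1 + 7·4 + 1·4 + 9·2 + 8·3 = 96
Ivan: 4·5 + 6·5 + 7·1 + 1·1 + 9·6 + 8·2 = 128
Ingrid: 4·1 + 6·2 + 7·5 + 1·6 + 9·4 + 8·5 = 133
Sven: 4·6 + 6·3 + 7·3 + 1·3 + 9·5 + 8·1 = 119
Kwame: 4·3 + 6·6 + 7·2 + 1·5 + 9·1 + 8·4 = 108
Mei has the highest Borda score (151).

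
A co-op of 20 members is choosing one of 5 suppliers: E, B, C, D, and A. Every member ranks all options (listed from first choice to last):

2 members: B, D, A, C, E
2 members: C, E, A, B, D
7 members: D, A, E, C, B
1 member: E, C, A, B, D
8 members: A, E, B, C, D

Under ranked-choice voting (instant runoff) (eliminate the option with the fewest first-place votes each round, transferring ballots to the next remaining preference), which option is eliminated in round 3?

Round 1: E 1, B 2, C 2, D 7, A 8. Eliminate E.
Round 2: B 2, C 3, D 7, A 8. Eliminate B.
Round 3: C 3, D 9, A 8. Eliminate C.

C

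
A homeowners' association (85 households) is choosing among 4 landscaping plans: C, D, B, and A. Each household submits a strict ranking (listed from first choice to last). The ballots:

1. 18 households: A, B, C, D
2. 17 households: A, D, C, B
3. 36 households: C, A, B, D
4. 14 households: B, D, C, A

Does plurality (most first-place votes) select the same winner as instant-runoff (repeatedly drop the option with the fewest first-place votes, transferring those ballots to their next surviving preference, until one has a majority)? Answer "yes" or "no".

yes

Plurality — first-place votes: C 36, D 0, B 14, A 35. Winner: C.
Instant-runoff — R1 C 36, D 0, B 14, A 35 (D out); R2 C 36, B 14, A 35 (B out); R3 C 50, A 35 (C winner). Winner: C.
The two methods agree.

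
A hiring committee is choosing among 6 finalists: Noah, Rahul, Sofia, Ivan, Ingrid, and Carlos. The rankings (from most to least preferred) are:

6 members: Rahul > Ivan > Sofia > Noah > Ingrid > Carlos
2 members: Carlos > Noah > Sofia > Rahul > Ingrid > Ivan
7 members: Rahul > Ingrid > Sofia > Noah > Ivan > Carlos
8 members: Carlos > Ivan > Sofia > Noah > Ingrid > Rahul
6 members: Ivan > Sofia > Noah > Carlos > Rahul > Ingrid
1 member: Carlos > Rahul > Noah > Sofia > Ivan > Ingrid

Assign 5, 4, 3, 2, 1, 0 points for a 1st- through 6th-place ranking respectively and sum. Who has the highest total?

Noah: 6·2 + 2·4 + 7·2 + 8·2 + 6·3 + 1·3 = 71
Rahul: 6·5 + 2·2 + 7·5 + 8·0 + 6·1 + 1·4 = 79
Sofia: 6·3 + 2·3 + 7·3 + 8·3 + 6·4 + 1·2 = 95
Ivan: 6·4 + 2·0 + 7·1 + 8·4 + 6·5 + 1·1 = 94
Ingrid: 6·1 + 2·1 + 7·4 + 8·1 + 6·0 + 1·0 = 44
Carlos: 6·0 + 2·5 + 7·0 + 8·5 + 6·2 + 1·5 = 67
Sofia has the highest Borda score (95).

Sofia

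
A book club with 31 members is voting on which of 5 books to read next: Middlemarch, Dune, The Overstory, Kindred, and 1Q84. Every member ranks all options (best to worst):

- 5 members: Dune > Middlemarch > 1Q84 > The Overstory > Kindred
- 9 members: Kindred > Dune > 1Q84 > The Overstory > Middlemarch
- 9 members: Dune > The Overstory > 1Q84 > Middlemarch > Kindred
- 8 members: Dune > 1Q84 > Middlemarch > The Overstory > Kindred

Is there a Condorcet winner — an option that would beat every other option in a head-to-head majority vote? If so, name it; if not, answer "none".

Dune vs Middlemarch: 31–0 for Dune.
Dune vs The Overstory: 31–0 for Dune.
Dune vs Kindred: 22–9 for Dune.
Dune vs 1Q84: 31–0 for Dune.
Dune beats every other option head-to-head.

Dune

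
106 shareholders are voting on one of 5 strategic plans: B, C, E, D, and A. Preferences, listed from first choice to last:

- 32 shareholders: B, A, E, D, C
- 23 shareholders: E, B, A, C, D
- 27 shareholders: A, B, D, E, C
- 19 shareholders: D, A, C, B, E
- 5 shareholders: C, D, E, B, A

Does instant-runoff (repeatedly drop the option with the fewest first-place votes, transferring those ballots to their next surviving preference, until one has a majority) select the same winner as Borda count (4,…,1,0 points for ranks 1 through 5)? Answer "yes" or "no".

no

Instant-runoff — R1 B 32, C 5, E 23, D 19, A 27 (C out); R2 B 32, E 23, D 24, A 27 (E out); R3 B 55, D 24, A 27 (B winner). Winner: B.
Borda — scores: B 302, C 81, E 193, D 177, A 307. Winner: A.
The two methods disagree.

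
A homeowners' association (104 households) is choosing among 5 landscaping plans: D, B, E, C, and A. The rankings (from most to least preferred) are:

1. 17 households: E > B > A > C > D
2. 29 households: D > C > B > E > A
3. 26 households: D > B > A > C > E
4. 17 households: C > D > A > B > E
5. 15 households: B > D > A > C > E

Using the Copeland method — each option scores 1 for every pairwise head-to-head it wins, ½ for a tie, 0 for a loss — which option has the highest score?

D: beats B, E, C, and A → score 4.
B: beats E, C, and A; loses to D → score 3.
E: loses to D, B, C, and A → score 0.
C: beats E; loses to D, B, and A → score 1.
A: beats E and C; loses to D and B → score 2.
D has the best pairwise record.

D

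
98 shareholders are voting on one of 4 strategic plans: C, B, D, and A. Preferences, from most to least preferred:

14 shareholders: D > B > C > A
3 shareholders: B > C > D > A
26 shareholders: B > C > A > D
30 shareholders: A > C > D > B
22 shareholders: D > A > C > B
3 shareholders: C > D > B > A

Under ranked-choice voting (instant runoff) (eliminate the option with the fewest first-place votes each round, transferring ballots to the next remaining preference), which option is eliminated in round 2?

Round 1: C 3, B 29, D 36, A 30. Eliminate C.
Round 2: B 29, D 39, A 30. Eliminate B.

B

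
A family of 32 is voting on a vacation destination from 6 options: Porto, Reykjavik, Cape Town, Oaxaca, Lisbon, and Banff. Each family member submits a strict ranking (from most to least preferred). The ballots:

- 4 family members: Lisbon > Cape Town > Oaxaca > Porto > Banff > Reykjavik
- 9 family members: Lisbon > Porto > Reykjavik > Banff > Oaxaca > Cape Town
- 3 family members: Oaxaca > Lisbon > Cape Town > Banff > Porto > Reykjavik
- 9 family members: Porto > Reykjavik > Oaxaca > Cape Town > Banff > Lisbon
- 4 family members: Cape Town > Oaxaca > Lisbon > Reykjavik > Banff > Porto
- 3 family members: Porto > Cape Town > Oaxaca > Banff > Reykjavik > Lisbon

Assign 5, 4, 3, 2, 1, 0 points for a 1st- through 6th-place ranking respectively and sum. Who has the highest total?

Porto

Porto: 4·2 + 9·4 + 3·1 + 9·5 + 4·0 + 3·5 = 107
Reykjavik: 4·0 + 9·3 + 3·0 + 9·4 + 4·2 + 3·1 = 74
Cape Town: 4·4 + 9·0 + 3·3 + 9·2 + 4·5 + 3·4 = 75
Oaxaca: 4·3 + 9·1 + 3·5 + 9·3 + 4·4 + 3·3 = 88
Lisbon: 4·5 + 9·5 + 3·4 + 9·0 + 4·3 + 3·0 = 89
Banff: 4·1 + 9·2 + 3·2 + 9·1 + 4·1 + 3·2 = 47
Porto has the highest Borda score (107).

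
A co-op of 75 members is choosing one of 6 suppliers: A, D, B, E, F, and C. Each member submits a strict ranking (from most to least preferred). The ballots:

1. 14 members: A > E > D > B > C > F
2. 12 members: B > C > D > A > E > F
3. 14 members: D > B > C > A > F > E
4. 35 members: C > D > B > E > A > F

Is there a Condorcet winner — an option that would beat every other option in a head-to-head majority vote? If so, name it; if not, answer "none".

Checking pairwise contests:
D beats A 61–14.
C beats D 47–28.
D beats B 63–12.
A beats E 40–35.
A beats F 75–0.
B beats C 40–35.
Every option loses at least one head-to-head, so there is no Condorcet winner.

none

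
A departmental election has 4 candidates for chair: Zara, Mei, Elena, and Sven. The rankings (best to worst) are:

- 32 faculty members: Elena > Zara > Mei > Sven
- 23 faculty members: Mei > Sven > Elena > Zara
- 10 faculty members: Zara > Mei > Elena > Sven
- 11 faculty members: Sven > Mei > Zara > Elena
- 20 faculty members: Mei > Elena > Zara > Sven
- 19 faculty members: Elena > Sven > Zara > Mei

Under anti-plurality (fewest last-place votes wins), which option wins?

Last-place votes: Zara 23, Mei 19, Elena 11, Sven 62.
Elena is ranked last by the fewest voters, so Elena wins.

Elena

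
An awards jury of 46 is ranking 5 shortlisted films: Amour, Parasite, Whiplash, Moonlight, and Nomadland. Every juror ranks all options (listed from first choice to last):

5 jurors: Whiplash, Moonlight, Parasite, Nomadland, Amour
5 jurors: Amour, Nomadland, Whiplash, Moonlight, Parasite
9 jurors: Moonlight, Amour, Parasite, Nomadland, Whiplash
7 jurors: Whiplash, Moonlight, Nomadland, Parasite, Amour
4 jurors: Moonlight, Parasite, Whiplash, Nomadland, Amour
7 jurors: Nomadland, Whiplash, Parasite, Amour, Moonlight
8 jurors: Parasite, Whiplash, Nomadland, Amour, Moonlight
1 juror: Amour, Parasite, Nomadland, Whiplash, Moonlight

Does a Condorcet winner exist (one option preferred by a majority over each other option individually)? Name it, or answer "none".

Whiplash

Whiplash vs Amour: 31–15 for Whiplash.
Whiplash vs Parasite: 24–22 for Whiplash.
Whiplash vs Moonlight: 33–13 for Whiplash.
Whiplash vs Nomadland: 24–22 for Whiplash.
Whiplash beats every other option head-to-head.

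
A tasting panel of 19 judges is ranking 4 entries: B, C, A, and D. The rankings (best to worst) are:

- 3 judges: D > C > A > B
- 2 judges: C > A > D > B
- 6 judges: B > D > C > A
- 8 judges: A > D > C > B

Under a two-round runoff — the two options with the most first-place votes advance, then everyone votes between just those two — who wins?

Round 1 first-place votes: B 6, C 2, A 8, D 3.
A and B advance.
Runoff: A is preferred to B by 13 voters; B by 6.
A wins the runoff.

A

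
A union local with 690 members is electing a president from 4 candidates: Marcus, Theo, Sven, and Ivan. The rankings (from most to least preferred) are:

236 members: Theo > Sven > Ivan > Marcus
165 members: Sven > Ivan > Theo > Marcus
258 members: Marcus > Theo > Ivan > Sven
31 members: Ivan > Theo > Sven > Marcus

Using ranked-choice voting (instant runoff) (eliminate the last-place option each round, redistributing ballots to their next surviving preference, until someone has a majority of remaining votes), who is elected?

Round 1: Marcus 258, Theo 236, Sven 165, Ivan 31. Eliminate Ivan.
Round 2: Marcus 258, Theo 267, Sven 165. Eliminate Sven.
Round 3: Marcus 258, Theo 432. Theo has a majority.

Theo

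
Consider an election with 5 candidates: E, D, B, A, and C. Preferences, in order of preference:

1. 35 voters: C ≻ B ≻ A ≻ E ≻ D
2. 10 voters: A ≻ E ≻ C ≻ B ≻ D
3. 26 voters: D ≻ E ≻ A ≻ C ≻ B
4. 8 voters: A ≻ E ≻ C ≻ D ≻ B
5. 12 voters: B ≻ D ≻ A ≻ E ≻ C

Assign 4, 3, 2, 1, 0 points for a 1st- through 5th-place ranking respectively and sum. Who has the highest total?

E: 35·1 + 10·3 + 26·3 + 8·3 + 12·1 = 179
D: 35·0 + 10·0 + 26·4 + 8·1 + 12·3 = 148
B: 35·3 + 10·1 + 26·0 + 8·0 + 12·4 = 163
A: 35·2 + 10·4 + 26·2 + 8·4 + 12·2 = 218
C: 35·4 + 10·2 + 26·1 + 8·2 + 12·0 = 202
A has the highest Borda score (218).

A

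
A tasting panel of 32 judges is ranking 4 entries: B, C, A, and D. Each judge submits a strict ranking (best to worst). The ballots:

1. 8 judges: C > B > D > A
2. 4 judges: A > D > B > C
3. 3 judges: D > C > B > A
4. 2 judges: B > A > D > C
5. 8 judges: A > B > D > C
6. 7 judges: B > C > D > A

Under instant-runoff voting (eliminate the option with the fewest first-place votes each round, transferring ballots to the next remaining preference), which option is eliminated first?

D

Round 1: B 9, C 8, A 12, D 3. Eliminate D.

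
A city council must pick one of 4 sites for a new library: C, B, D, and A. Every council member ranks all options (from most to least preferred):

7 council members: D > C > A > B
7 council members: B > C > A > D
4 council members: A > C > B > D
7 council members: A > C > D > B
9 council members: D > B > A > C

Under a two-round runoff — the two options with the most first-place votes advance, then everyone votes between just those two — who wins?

A

Round 1 first-place votes: C 0, B 7, D 16, A 11.
D and A advance.
Runoff: D is preferred to A by 16 voters; A by 18.
A wins the runoff.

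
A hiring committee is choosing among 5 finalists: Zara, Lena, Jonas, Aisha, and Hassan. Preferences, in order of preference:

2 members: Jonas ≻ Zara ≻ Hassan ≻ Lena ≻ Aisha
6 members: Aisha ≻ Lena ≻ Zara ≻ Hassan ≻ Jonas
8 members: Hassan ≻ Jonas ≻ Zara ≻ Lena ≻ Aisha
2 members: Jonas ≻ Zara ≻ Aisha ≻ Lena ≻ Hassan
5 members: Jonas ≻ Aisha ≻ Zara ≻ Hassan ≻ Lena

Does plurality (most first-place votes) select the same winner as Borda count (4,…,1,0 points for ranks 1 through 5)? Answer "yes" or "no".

Plurality — first-place votes: Zara 0, Lena 0, Jonas 9, Aisha 6, Hassan 8. Winner: Jonas.
Borda — scores: Zara 50, Lena 30, Jonas 60, Aisha 43, Hassan 47. Winner: Jonas.
The two methods agree.

yes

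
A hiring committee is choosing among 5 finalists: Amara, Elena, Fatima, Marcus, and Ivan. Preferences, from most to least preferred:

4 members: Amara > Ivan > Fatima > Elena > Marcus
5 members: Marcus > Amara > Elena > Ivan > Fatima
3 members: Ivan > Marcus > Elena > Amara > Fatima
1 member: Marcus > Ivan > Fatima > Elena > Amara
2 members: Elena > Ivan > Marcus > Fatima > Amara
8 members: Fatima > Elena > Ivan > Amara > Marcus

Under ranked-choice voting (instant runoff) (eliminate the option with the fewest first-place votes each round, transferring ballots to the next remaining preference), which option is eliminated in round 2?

Round 1: Amara 4, Elena 2, Fatima 8, Marcus 6, Ivan 3. Eliminate Elena.
Round 2: Amara 4, Fatima 8, Marcus 6, Ivan 5. Eliminate Amara.

Amara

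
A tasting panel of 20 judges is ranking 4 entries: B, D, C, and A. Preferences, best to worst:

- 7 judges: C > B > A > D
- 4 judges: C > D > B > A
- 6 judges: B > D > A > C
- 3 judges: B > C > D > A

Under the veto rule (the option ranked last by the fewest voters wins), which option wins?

B

Last-place votes: B 0, D 7, C 6, A 7.
B is ranked last by the fewest voters, so B wins.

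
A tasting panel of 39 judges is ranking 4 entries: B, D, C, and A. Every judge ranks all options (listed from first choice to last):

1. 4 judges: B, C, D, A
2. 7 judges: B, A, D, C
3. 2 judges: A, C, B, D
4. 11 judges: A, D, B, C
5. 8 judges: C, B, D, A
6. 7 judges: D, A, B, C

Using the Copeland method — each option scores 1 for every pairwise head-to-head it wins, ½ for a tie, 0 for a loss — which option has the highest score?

B: beats D and C; loses to A → score 2.
D: beats C; loses to B and A → score 1.
C: loses to B, D, and A → score 0.
A: beats B, D, and C → score 3.
A has the best pairwise record.

A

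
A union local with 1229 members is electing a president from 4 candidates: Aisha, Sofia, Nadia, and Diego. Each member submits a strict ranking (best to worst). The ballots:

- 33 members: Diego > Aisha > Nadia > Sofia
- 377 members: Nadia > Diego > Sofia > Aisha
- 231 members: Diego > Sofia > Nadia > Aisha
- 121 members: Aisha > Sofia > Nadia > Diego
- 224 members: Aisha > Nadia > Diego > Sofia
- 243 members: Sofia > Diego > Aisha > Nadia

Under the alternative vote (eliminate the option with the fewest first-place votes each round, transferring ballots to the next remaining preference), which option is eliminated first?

Sofia

Round 1: Aisha 345, Sofia 243, Nadia 377, Diego 264. Eliminate Sofia.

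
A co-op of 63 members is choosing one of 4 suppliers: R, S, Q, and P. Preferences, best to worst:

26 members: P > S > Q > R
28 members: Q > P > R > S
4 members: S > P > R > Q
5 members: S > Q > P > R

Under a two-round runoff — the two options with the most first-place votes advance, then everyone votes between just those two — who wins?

Round 1 first-place votes: R 0, S 9, Q 28, P 26.
Q and P advance.
Runoff: Q is preferred to P by 33 voters; P by 30.
Q wins the runoff.

Q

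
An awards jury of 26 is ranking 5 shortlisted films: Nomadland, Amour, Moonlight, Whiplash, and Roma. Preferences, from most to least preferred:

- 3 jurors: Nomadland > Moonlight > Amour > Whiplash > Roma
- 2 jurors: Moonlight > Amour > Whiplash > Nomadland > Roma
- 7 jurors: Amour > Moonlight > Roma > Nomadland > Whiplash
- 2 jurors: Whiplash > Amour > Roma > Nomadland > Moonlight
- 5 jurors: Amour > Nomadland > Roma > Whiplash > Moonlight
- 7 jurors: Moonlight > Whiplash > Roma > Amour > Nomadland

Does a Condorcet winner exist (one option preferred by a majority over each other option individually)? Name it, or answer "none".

Amour vs Nomadland: 23–3 for Amour.
Amour vs Moonlight: 14–12 for Amour.
Amour vs Whiplash: 17–9 for Amour.
Amour vs Roma: 19–7 for Amour.
Amour beats every other option head-to-head.

Amour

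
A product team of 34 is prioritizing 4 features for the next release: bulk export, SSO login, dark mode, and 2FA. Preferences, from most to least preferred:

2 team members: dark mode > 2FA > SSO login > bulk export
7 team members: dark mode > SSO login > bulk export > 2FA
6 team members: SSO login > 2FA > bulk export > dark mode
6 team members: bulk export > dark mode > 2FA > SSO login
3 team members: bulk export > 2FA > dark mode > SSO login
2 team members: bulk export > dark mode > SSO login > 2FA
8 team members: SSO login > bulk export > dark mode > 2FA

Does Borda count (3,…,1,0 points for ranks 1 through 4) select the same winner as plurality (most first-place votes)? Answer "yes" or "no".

no

Borda — scores: bulk export 62, SSO login 60, dark mode 54, 2FA 28. Winner: bulk export.
Plurality — first-place votes: bulk export 11, SSO login 14, dark mode 9, 2FA 0. Winner: SSO login.
The two methods disagree.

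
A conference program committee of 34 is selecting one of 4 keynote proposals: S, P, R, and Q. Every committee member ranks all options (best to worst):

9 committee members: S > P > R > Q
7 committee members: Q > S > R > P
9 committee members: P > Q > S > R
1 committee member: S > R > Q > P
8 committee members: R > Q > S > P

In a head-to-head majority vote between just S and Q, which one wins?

Voters preferring S to Q: 10; preferring Q to S: 24.
Q wins the head-to-head.

Q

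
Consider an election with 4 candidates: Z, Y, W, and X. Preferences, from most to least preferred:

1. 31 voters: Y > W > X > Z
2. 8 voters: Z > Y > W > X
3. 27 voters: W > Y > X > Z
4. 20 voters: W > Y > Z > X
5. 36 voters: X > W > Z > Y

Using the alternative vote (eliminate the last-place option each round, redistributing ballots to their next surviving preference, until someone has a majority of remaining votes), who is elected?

W

Round 1: Z 8, Y 31, W 47, X 36. Eliminate Z.
Round 2: Y 39, W 47, X 36. Eliminate X.
Round 3: Y 39, W 83. W has a majority.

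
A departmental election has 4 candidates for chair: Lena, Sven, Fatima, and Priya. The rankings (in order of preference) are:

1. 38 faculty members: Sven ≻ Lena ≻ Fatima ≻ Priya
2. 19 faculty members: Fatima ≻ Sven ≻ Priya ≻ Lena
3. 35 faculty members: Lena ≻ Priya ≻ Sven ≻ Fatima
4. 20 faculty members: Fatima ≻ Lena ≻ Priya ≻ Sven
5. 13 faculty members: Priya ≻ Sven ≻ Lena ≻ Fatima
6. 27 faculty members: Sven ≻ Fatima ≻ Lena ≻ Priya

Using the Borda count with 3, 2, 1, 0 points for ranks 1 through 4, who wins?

Sven

Lena: 38·2 + 19·0 + 35·3 + 20·2 + 13·1 + 27·1 = 261
Sven: 38·3 + 19·2 + 35·1 + 20·0 + 13·2 + 27·3 = 294
Fatima: 38·1 + 19·3 + 35·0 + 20·3 + 13·0 + 27·2 = 209
Priya: 38·0 + 19·1 + 35·2 + 20·1 + 13·3 + 27·0 = 148
Sven has the highest Borda score (294).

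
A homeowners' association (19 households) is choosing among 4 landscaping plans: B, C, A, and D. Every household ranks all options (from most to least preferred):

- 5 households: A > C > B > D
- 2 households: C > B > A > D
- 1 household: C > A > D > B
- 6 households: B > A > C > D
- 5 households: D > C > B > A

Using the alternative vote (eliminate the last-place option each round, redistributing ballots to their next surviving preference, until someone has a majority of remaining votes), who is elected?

Round 1: B 6, C 3, A 5, D 5. Eliminate C.
Round 2: B 8, A 6, D 5. Eliminate D.
Round 3: B 13, A 6. B has a majority.

B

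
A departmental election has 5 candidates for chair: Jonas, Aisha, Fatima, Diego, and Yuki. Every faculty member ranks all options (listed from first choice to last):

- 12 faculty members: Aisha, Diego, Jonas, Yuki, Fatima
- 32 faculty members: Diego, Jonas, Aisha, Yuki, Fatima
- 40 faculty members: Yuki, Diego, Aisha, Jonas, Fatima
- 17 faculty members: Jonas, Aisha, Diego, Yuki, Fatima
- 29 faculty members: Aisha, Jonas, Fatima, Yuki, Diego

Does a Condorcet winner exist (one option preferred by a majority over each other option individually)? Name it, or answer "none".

none

Checking pairwise contests:
Aisha beats Jonas 81–49.
Diego beats Aisha 72–58.
Jonas beats Fatima 130–0.
Yuki beats Diego 69–61.
Jonas beats Yuki 90–40.
Every option loses at least one head-to-head, so there is no Condorcet winner.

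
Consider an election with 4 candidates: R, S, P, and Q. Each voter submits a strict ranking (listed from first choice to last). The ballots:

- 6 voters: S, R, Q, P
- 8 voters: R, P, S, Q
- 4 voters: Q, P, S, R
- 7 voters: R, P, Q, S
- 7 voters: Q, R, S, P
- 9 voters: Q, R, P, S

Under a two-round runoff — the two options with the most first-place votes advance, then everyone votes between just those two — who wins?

R

Round 1 first-place votes: R 15, S 6, P 0, Q 20.
Q and R advance.
Runoff: Q is preferred to R by 20 voters; R by 21.
R wins the runoff.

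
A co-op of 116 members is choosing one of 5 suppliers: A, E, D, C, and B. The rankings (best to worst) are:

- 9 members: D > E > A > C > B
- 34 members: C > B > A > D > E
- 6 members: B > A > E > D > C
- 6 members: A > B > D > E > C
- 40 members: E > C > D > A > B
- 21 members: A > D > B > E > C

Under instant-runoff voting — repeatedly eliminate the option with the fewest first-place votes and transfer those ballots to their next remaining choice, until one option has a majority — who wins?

Round 1: A 27, E 40, D 9, C 34, B 6. Eliminate B.
Round 2: A 33, E 40, D 9, C 34. Eliminate D.
Round 3: A 33, E 49, C 34. Eliminate A.
Round 4: E 82, C 34. E has a majority.

E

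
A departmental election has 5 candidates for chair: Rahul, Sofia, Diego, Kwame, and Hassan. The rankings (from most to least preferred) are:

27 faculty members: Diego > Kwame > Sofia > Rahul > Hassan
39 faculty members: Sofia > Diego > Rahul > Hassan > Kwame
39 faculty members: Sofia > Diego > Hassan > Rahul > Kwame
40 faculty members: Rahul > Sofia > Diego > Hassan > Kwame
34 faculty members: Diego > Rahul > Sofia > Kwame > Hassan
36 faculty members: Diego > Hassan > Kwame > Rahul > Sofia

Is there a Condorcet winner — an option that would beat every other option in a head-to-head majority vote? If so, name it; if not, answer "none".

Checking pairwise contests:
Diego beats Rahul 175–40.
Rahul beats Sofia 110–105.
Sofia beats Diego 118–97.
Rahul beats Kwame 152–63.
Rahul beats Hassan 140–75.
Every option loses at least one head-to-head, so there is no Condorcet winner.

none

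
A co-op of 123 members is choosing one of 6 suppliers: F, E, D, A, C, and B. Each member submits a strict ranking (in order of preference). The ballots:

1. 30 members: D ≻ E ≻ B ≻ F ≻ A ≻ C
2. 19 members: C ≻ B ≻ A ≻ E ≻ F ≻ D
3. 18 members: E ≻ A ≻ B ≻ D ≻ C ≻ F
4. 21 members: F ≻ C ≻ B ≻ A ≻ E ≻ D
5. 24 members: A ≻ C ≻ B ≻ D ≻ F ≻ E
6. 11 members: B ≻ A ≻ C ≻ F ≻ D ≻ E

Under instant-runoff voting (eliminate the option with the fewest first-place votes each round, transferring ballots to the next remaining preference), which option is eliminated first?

B

Round 1: F 21, E 18, D 30, A 24, C 19, B 11. Eliminate B.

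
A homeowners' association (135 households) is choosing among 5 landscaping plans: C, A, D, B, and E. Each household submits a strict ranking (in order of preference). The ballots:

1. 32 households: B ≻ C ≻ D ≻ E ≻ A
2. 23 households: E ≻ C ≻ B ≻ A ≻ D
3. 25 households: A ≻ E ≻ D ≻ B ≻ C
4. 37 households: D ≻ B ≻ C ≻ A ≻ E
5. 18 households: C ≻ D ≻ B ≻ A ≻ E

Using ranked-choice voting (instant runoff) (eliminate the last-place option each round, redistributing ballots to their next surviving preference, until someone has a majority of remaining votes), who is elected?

Round 1: C 18, A 25, D 37, B 32, E 23. Eliminate C.
Round 2: A 25, D 55, B 32, E 23. Eliminate E.
Round 3: A 25, D 55, B 55. Eliminate A.
Round 4: D 80, B 55. D has a majority.

D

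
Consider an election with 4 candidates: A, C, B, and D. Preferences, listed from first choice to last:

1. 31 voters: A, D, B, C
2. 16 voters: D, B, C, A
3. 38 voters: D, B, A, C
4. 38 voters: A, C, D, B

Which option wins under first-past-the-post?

A

First-place votes: A 69, C 0, B 0, D 54.
A has the most first-place votes.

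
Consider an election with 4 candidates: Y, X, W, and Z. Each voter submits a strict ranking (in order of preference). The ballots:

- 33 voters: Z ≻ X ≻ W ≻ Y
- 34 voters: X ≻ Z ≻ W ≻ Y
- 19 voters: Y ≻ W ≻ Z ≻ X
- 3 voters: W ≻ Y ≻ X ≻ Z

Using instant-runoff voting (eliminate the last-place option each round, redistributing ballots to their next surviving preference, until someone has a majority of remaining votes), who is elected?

Z

Round 1: Y 19, X 34, W 3, Z 33. Eliminate W.
Round 2: Y 22, X 34, Z 33. Eliminate Y.
Round 3: X 37, Z 52. Z has a majority.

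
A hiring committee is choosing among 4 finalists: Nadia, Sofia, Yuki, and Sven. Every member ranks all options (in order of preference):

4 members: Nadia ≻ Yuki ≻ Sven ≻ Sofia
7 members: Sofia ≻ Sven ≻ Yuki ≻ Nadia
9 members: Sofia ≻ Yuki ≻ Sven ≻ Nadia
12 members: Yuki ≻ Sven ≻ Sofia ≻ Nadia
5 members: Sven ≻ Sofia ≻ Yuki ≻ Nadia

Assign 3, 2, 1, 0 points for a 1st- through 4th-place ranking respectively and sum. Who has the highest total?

Yuki

Nadia: 4·3 + 7·0 + 9·0 + 12·0 + 5·0 = 12
Sofia: 4·0 + 7·3 + 9·3 + 12·1 + 5·2 = 70
Yuki: 4·2 + 7·1 + 9·2 + 12·3 + 5·1 = 74
Sven: 4·1 + 7·2 + 9·1 + 12·2 + 5·3 = 66
Yuki has the highest Borda score (74).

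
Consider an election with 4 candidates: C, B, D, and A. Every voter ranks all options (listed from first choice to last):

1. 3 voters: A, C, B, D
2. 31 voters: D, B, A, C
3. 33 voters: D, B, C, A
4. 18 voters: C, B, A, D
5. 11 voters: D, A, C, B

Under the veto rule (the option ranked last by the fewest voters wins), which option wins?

Last-place votes: C 31, B 11, D 21, A 33.
B is ranked last by the fewest voters, so B wins.

B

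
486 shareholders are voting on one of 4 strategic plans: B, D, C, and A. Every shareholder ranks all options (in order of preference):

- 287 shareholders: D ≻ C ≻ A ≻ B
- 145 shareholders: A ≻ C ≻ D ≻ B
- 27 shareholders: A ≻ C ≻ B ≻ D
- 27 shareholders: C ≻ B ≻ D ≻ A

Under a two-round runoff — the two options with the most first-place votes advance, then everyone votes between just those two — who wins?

Round 1 first-place votes: B 0, D 287, C 27, A 172.
D and A advance.
Runoff: D is preferred to A by 314 voters; A by 172.
D wins the runoff.

D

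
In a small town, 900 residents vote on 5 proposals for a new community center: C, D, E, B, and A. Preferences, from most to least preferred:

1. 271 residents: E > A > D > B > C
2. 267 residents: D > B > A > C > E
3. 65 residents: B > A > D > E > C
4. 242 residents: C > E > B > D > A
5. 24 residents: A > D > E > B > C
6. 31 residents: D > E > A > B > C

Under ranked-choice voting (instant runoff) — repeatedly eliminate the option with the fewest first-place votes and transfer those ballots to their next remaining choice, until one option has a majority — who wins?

E

Round 1: C 242, D 298, E 271, B 65, A 24. Eliminate A.
Round 2: C 242, D 322, E 271, B 65. Eliminate B.
Round 3: C 242, D 387, E 271. Eliminate C.
Round 4: D 387, E 513. E has a majority.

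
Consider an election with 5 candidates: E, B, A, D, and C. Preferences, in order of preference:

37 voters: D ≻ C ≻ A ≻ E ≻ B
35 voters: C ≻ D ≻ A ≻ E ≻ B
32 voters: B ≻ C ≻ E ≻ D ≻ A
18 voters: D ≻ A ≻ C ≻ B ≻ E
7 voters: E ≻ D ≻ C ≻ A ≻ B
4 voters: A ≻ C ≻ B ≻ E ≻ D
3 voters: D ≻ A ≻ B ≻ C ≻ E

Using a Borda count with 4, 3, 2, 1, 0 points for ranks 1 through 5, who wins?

C

E: 37·1 + 35·1 + 32·2 + 18·0 + 7·4 + 4·1 + 3·0 = 168
B: 37·0 + 35·0 + 32·4 + 18·1 + 7·0 + 4·2 + 3·2 = 160
A: 37·2 + 35·2 + 32·0 + 18·3 + 7·1 + 4·4 + 3·3 = 230
D: 37·4 + 35·3 + 32·1 + 18·4 + 7·3 + 4·0 + 3·4 = 390
C: 37·3 + 35·4 + 32·3 + 18·2 + 7·2 + 4·3 + 3·1 = 412
C has the highest Borda score (412).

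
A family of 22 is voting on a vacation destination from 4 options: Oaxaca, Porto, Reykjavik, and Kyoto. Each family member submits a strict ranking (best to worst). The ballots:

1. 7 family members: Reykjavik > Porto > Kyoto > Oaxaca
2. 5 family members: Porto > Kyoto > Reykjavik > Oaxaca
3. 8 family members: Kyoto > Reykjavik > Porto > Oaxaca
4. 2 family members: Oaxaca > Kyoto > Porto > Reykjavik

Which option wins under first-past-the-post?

Kyoto

First-place votes: Oaxaca 2, Porto 5, Reykjavik 7, Kyoto 8.
Kyoto has the most first-place votes.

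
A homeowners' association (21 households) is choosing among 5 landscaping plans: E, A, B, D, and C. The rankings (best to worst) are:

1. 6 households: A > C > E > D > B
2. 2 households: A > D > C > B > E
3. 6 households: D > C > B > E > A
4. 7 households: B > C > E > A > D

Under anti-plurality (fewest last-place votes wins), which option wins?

C

Last-place votes: E 2, A 6, B 6, D 7, C 0.
C is ranked last by the fewest voters, so C wins.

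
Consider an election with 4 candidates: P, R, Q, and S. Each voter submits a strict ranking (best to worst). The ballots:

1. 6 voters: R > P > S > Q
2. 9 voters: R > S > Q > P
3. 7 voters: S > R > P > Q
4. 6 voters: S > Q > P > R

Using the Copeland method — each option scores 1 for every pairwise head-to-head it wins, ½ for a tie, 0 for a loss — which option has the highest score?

R

P: loses to R, Q, and S → score 0.
R: beats P, Q, and S → score 3.
Q: beats P; loses to R and S → score 1.
S: beats P and Q; loses to R → score 2.
R has the best pairwise record.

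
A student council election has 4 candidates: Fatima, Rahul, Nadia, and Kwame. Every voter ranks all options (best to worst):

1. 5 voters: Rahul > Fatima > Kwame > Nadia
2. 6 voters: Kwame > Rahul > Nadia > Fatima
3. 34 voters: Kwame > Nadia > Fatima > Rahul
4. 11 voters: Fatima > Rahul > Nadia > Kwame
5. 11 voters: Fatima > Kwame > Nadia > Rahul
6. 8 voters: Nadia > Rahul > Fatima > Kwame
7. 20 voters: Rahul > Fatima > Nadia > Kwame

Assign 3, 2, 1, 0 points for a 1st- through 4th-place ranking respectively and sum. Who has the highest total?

Fatima: 5·2 + 6·0 + 34·1 + 11·3 + 11·3 + 8·1 + 20·2 = 158
Rahul: 5·3 + 6·2 + 34·0 + 11·2 + 11·0 + 8·2 + 20·3 = 125
Nadia: 5·0 + 6·1 + 34·2 + 11·1 + 11·1 + 8·3 + 20·1 = 140
Kwame: 5·1 + 6·3 + 34·3 + 11·0 + 11·2 + 8·0 + 20·0 = 147
Fatima has the highest Borda score (158).

Fatima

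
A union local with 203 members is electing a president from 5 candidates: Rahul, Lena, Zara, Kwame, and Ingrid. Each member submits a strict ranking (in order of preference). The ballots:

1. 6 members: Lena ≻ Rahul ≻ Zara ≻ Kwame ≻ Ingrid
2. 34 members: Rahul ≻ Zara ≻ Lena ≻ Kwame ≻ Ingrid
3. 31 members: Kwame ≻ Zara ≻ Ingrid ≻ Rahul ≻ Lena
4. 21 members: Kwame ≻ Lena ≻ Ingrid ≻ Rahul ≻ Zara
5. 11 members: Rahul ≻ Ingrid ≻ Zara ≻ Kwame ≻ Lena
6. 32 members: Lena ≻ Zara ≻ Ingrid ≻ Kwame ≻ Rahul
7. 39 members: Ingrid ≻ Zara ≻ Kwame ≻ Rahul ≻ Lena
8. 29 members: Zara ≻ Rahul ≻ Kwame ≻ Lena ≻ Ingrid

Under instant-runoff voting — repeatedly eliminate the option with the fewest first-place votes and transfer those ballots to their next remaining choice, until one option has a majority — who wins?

Ingrid

Round 1: Rahul 45, Lena 38, Zara 29, Kwame 52, Ingrid 39. Eliminate Zara.
Round 2: Rahul 74, Lena 38, Kwame 52, Ingrid 39. Eliminate Lena.
Round 3: Rahul 80, Kwame 52, Ingrid 71. Eliminate Kwame.
Round 4: Rahul 80, Ingrid 123. Ingrid has a majority.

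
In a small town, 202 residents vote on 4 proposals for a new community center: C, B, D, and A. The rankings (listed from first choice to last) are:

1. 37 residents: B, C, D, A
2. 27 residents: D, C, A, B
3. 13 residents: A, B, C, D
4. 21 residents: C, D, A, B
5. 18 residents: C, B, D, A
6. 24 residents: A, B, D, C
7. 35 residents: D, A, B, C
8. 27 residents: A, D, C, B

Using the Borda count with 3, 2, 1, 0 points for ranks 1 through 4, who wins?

C: 37·2 + 27·2 + 13·1 + 21·3 + 18·3 + 24·0 + 35·0 + 27·1 = 285
B: 37·3 + 27·0 + 13·2 + 21·0 + 18·2 + 24·2 + 35·1 + 27·0 = 256
D: 37·1 + 27·3 + 13·0 + 21·2 + 18·1 + 24·1 + 35·3 + 27·2 = 361
A: 37·0 + 27·1 + 13·3 + 21·1 + 18·0 + 24·3 + 35·2 + 27·3 = 310
D has the highest Borda score (361).

D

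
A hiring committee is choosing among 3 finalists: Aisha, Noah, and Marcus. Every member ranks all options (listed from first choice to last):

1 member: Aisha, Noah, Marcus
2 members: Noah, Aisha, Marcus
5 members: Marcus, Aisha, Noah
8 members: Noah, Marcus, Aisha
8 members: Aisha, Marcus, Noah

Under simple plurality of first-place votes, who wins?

Noah

First-place votes: Aisha 9, Noah 10, Marcus 5.
Noah has the most first-place votes.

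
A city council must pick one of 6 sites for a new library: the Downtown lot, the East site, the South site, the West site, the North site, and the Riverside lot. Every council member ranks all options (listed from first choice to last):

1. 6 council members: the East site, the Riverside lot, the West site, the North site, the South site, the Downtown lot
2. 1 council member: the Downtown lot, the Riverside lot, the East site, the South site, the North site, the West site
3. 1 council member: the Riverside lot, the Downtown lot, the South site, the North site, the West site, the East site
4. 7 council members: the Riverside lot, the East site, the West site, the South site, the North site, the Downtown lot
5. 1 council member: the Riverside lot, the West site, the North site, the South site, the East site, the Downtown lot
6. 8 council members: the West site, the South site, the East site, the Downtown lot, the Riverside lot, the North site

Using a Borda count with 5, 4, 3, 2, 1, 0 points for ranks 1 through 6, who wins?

the East site

the Downtown lot: 6·0 + 1·5 + 1·4 + 7·0 + 1·0 + 8·2 = 25
the East site: 6·5 + 1·3 + 1·0 + 7·4 + 1·1 + 8·3 = 86
the South site: 6·1 + 1·2 + 1·3 + 7·2 + 1·2 + 8·4 = 59
the West site: 6·3 + 1·0 + 1·1 + 7·3 + 1·4 + 8·5 = 84
the North site: 6·2 + 1·1 + 1·2 + 7·1 + 1·3 + 8·0 = 25
the Riverside lot: 6·4 + 1·4 + 1·5 + 7·5 + 1·5 + 8·1 = 81
the East site has the highest Borda score (86).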